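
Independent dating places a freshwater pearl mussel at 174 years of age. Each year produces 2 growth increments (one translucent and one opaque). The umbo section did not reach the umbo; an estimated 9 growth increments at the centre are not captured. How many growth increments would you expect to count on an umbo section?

Expected growth increments: 174 × 2 = 348.
348 − 9 missed = 339 growth increments expected in the prepared section.

339 growth increments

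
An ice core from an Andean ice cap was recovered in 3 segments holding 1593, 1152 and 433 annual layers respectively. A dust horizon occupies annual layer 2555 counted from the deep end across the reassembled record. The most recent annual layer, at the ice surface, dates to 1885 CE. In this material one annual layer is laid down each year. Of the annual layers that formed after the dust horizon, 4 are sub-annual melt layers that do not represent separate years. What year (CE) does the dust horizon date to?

Total annual layers = 1593 + 1152 + 433 = 3178.
3178 − 2555 = 623 annual layers lie beyond the dust horizon toward the ice surface.
623 − 4 false = 619 true annual layers after the dust horizon.
1885 − 619 = 1266 CE.

1266 CE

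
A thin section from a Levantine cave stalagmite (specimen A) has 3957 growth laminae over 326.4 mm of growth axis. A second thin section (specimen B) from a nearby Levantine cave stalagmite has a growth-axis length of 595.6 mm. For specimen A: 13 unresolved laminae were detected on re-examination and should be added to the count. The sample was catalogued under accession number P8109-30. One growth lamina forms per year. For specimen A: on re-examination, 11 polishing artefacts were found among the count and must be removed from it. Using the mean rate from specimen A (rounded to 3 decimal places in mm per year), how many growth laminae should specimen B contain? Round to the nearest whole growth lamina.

7263 growth laminae

Specimen A: after corrections the count is 3957 − 11 + 13 = 3959 growth laminae.
A: Extension rate ≈ 326.4 / 3959 = 0.082 mm/yr.
B spans 595.6 / 0.082 = 7263.41 years ≈ 7263 growth laminae.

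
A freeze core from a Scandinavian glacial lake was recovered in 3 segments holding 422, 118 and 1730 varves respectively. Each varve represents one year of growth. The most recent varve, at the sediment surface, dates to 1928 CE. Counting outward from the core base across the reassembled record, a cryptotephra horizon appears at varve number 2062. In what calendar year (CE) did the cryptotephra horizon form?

1720 CE

Total varves = 422 + 118 + 1730 = 2270.
The cryptotephra horizon sits at varve 2062 from the core base, so 2270 − 2062 = 208 varves formed after it.
1928 − 208 = 1720 CE.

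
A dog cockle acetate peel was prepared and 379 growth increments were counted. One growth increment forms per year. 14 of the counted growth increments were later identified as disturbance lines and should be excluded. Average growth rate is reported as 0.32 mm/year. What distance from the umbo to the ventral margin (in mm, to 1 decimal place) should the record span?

116.8 mm

True growth increment count = 379 − 14 = 365.
Predicted length = 0.32 mm/year × 365 years = 116.8 mm.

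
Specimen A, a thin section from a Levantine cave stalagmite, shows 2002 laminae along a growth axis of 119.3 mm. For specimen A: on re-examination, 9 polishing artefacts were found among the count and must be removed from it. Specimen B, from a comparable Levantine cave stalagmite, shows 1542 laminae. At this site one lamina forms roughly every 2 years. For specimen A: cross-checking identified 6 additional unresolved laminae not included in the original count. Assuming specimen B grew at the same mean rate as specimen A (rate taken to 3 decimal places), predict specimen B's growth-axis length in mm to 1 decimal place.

92.5 mm

Specimen A: true lamina count = 2002 − 9 + 6 = 1999.
Specimen A: multiplying by 2 years per lamina: 1999 × 2 = 3998 years.
A: Extension rate ≈ 119.3 / 3998 = 0.030 mm per year.
Specimen B: at 2 years per lamina, 1542 × 2 = 3084 years. B's length ≈ 0.030 × 3084 = 92.5 mm.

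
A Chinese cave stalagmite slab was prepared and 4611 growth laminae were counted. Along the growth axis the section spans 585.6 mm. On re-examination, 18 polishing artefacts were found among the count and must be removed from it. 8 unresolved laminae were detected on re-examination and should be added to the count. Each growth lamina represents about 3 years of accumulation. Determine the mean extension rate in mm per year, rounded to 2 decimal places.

Adjusted count: 4611 − 18 + 8 = 4601 growth laminae.
4601 growth laminae at 3 years each span 4601 × 3 = 13803 years.
Extension rate ≈ 585.6 / 13803 = 0.04 mm per year.

0.04 mm per year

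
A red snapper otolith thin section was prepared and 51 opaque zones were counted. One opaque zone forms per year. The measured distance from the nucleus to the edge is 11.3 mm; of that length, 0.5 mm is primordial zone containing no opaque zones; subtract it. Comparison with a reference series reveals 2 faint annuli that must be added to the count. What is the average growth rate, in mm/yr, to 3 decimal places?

Correcting the raw count gives 51 + 2 = 53 true opaque zones.
Removing the 0.5 mm offcut leaves 11.3 − 0.5 = 10.8 mm.
Extension rate ≈ 10.8 / 53 = 0.204 mm/yr.

0.204 mm/yr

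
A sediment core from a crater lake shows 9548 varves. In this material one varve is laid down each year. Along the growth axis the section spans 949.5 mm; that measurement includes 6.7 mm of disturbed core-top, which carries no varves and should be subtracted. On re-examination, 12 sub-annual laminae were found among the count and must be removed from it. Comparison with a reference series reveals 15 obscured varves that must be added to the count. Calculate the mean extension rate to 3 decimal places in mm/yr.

0.099 mm/yr

After corrections the count is 9548 − 12 + 15 = 9551 varves.
Net length = 949.5 − 6.7 = 942.8 mm.
Mean rate = 942.8 mm / 9551 years ≈ 0.099 mm/yr.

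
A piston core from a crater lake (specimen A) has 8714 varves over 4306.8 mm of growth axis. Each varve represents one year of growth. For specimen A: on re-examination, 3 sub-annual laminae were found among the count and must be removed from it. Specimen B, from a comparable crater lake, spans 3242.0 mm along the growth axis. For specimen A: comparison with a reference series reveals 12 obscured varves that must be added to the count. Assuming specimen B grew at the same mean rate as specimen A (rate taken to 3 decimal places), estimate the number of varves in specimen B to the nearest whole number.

6563 varves

Specimen A: after corrections the count is 8714 − 3 + 12 = 8723 varves.
A: Mean rate = 4306.8 mm / 8723 years ≈ 0.494 mm/yr.
For B, 3242.0 / 0.494 = 6562.75 years ≈ 6563 varves.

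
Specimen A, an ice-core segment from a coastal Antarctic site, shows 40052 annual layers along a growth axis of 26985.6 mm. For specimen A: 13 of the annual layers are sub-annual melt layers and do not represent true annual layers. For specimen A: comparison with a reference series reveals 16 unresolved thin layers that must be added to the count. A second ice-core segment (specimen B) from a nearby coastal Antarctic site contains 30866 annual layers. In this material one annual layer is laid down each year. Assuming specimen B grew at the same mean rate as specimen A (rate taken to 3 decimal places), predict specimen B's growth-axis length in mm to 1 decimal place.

Specimen A: after corrections the count is 40052 − 13 + 16 = 40055 annual layers.
A: Mean rate = 26985.6 mm / 40055 years ≈ 0.674 mm/yr.
For B, 0.674 mm/year × 30866 years = 20803.7 mm.

20803.7 mm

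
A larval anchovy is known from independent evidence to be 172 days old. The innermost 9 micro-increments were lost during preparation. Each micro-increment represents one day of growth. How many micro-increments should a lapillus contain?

163 micro-increments

Expected micro-increments over 172 days: 172.
172 − 9 missed = 163 micro-increments expected in the prepared section.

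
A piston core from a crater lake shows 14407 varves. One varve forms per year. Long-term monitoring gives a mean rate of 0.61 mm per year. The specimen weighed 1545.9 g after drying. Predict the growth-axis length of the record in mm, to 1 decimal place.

8788.3 mm

14407 years of growth are recorded.
14407 years at 0.61 mm/year gives 0.61 × 14407 = 8788.3 mm.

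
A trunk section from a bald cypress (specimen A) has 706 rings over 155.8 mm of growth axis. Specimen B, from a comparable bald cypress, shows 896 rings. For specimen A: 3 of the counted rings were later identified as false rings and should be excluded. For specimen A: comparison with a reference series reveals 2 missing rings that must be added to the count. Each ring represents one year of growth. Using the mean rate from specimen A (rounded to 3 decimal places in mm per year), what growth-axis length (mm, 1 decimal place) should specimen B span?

Specimen A: true ring count = 706 − 3 + 2 = 705.
A: Extension rate ≈ 155.8 / 705 = 0.221 mm/yr.
For B, 0.221 mm/year × 896 years = 198.0 mm.

198.0 mm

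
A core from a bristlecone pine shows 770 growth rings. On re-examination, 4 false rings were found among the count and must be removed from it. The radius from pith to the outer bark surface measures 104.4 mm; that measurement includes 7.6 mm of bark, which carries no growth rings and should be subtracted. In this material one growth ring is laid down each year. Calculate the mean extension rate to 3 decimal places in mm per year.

Adjusted count: 770 − 4 = 766 growth rings.
Net length = 104.4 − 7.6 = 96.8 mm.
Extension rate ≈ 96.8 / 766 = 0.126 mm per year.

0.126 mm per year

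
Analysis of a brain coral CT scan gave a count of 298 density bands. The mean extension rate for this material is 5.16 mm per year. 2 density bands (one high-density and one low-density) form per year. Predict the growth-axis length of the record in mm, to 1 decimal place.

With 2 density bands per year, 298 / 2 = 149 years.
Predicted length = 5.16 mm/year × 149 years = 768.8 mm.

768.8 mm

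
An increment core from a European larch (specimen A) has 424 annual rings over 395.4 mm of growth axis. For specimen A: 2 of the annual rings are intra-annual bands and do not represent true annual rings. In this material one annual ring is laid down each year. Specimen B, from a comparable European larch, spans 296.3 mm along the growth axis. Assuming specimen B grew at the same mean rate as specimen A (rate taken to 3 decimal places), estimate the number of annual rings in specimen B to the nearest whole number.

316 annual rings

Specimen A: adjusted count: 424 − 2 = 422 annual rings.
A: Mean rate = 395.4 mm / 422 years ≈ 0.937 mm/year.
Specimen B: 296.3 mm / 0.937 mm per year = 316.22 years ≈ 316 annual rings.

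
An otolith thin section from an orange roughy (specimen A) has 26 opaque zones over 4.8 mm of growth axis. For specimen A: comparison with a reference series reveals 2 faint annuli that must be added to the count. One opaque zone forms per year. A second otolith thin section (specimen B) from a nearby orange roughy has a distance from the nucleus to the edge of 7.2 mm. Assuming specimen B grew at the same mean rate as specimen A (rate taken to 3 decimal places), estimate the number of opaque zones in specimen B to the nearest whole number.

42 opaque zones

Specimen A: true opaque zone count = 26 + 2 = 28.
A: 4.8 mm over 28 years gives 4.8 / 28 ≈ 0.171 mm per year.
Specimen B: 7.2 mm / 0.171 mm per year = 42.11 years ≈ 42 opaque zones.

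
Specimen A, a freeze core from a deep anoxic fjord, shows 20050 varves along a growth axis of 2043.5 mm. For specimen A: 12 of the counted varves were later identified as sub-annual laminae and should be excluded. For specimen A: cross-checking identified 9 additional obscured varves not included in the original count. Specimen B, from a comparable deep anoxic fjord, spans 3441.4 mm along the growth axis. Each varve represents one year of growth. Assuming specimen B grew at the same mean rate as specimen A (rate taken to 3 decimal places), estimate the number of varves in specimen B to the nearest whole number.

Specimen A: after corrections the count is 20050 − 12 + 9 = 20047 varves.
A: Mean rate = 2043.5 mm / 20047 years ≈ 0.102 mm per year.
Specimen B: 3441.4 mm / 0.102 mm per year = 33739.22 years ≈ 33739 varves.

33739 varves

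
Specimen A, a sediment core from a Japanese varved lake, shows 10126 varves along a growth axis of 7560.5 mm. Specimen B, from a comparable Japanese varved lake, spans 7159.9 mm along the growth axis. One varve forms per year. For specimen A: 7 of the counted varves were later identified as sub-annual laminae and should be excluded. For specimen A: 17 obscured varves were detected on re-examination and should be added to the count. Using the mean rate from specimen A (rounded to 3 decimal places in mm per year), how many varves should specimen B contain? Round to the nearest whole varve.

9598 varves

Specimen A: after corrections the count is 10126 − 7 + 17 = 10136 varves.
A: Extension rate ≈ 7560.5 / 10136 = 0.746 mm/yr.
B spans 7159.9 / 0.746 = 9597.72 years ≈ 9598 varves.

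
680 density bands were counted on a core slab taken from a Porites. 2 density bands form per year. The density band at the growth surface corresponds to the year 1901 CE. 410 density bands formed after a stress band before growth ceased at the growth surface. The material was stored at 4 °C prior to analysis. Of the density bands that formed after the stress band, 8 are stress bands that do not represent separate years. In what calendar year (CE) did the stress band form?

1700 CE

There are 410 density bands younger than the stress band.
Excluding 8 false density bands: 410 − 8 = 402.
With 2 density bands per year, 402 / 2 = 201 years.
The density band at the growth surface is 1901 CE, so the stress band dates to 1901 − 201 = 1700 CE.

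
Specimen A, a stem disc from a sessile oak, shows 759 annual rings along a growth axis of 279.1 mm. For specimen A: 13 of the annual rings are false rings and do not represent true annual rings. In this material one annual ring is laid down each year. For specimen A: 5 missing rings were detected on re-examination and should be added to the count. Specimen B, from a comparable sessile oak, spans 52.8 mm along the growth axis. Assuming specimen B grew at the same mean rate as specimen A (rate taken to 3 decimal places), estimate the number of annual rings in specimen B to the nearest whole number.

Specimen A: adjusted count: 759 − 13 + 5 = 751 annual rings.
A: Extension rate ≈ 279.1 / 751 = 0.372 mm/yr.
For B, 52.8 / 0.372 = 141.94 years ≈ 142 annual rings.

142 annual rings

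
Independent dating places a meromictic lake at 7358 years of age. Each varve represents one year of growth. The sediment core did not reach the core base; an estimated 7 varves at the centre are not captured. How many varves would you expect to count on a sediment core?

7351 varves

One varve per year gives 7358 varves over 7358 years.
Subtracting the 7 varves not captured gives 7358 − 7 = 7351 varves in the record.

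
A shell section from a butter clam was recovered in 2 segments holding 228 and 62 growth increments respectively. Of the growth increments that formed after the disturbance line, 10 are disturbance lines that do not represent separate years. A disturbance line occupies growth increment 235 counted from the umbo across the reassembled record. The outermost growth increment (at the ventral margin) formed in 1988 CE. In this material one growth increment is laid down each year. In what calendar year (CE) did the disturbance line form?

1943 CE

Total growth increments = 228 + 62 = 290.
290 − 235 = 55 growth increments lie beyond the disturbance line toward the ventral margin.
55 − 10 false = 45 true growth increments after the disturbance line.
Counting back 45 years from 1988 CE places the disturbance line in 1988 − 45 = 1943 CE.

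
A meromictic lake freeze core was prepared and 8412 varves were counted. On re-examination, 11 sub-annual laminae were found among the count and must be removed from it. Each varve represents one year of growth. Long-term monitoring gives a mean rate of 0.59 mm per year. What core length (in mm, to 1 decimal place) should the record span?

True varve count = 8412 − 11 = 8401.
Predicted length = 0.59 mm/year × 8401 years = 4956.6 mm.

4956.6 mm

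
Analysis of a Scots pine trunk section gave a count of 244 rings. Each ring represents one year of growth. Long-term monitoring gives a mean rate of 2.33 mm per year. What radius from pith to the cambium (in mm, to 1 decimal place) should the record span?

568.5 mm

244 years of growth are recorded.
244 years at 2.33 mm/year gives 2.33 × 244 = 568.5 mm.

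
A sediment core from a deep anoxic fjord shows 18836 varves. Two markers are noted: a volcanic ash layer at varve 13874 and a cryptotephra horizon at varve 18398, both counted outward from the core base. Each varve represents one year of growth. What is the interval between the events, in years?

4524 years

Separation: 18398 − 13874 = 4524 varves.
One varve per year makes the interval 4524 years.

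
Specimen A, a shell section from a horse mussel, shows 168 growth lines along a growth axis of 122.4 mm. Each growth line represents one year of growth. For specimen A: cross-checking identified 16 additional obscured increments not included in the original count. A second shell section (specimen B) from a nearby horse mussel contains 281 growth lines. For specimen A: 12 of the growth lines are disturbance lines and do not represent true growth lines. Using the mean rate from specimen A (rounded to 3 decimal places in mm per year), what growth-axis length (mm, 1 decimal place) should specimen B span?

Specimen A: after corrections the count is 168 − 12 + 16 = 172 growth lines.
A: 122.4 mm over 172 years gives 122.4 / 172 ≈ 0.712 mm/year.
For B, 0.712 mm/year × 281 years = 200.1 mm.

200.1 mm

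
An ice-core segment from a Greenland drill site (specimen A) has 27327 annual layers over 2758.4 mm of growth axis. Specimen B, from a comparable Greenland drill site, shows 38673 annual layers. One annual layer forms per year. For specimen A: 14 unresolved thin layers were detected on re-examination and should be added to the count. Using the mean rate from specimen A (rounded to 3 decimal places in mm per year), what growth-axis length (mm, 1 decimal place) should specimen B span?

3906.0 mm

Specimen A: adjusted count: 27327 + 14 = 27341 annual layers.
A: 2758.4 mm over 27341 years gives 2758.4 / 27341 ≈ 0.101 mm/year.
B's length ≈ 0.101 × 38673 = 3906.0 mm.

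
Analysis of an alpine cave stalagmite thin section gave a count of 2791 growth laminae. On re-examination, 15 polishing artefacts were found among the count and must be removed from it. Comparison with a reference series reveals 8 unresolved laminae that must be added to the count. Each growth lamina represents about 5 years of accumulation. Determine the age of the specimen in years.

After corrections the count is 2791 − 15 + 8 = 2784 growth laminae.
Multiplying by 5 years per growth lamina: 2784 × 5 = 13920 years.

13920 years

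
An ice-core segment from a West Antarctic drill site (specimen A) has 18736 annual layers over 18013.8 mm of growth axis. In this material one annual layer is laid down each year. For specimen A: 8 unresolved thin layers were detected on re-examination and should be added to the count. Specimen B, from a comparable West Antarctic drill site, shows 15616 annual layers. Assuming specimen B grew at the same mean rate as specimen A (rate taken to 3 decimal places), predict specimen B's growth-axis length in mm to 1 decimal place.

Specimen A: true annual layer count = 18736 + 8 = 18744.
A: Extension rate ≈ 18013.8 / 18744 = 0.961 mm per year.
For B, 0.961 mm/year × 15616 years = 15007.0 mm.

15007.0 mm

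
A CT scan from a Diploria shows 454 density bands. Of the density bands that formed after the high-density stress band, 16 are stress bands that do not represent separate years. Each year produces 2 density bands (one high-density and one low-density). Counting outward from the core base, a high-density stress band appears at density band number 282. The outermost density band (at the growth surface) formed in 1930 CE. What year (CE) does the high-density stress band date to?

The high-density stress band sits at density band 282 from the core base, so 454 − 282 = 172 density bands formed after it.
172 − 16 false = 156 true density bands after the high-density stress band.
Dividing by 2 density bands per year: 156 / 2 = 78 years.
The density band at the growth surface is 1930 CE, so the high-density stress band dates to 1930 − 78 = 1852 CE.

1852 CE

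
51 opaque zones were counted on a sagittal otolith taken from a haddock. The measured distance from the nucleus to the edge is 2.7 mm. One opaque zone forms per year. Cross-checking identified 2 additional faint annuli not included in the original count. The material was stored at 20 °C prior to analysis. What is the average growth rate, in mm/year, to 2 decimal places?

0.05 mm/year

After corrections the count is 51 + 2 = 53 opaque zones.
2.7 mm over 53 years gives 2.7 / 53 ≈ 0.05 mm/year.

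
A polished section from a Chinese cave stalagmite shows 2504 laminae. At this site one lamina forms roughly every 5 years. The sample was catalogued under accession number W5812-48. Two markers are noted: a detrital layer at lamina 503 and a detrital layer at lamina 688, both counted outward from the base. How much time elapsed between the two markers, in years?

688 − 503 = 185 laminae lie between the two events.
185 laminae at 5 years each span 185 × 5 = 925 years.

925 yr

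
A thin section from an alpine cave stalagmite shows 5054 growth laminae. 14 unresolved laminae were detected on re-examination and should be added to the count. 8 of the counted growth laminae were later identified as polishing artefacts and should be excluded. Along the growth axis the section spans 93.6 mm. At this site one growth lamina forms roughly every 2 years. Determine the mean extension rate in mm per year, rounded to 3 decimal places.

True growth lamina count = 5054 − 8 + 14 = 5060.
5060 growth laminae at 2 years each span 5060 × 2 = 10120 years.
Mean rate = 93.6 mm / 10120 years ≈ 0.009 mm per year.

0.009 mm per year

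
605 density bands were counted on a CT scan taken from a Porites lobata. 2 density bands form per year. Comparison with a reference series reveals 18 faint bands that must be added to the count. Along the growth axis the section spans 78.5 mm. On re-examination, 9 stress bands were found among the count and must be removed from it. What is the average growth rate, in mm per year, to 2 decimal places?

0.26 mm per year

True density band count = 605 − 9 + 18 = 614.
614 density bands at 2 per year is 614 / 2 = 307 years.
Extension rate ≈ 78.5 / 307 = 0.26 mm per year.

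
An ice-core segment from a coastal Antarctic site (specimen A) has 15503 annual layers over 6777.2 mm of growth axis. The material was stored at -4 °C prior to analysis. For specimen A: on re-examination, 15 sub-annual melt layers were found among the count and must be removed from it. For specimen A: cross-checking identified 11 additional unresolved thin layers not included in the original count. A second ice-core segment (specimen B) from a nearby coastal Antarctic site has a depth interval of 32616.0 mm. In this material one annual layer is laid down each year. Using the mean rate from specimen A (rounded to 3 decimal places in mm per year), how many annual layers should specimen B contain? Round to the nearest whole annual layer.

74636 annual layers

Specimen A: correcting the raw count gives 15503 − 15 + 11 = 15499 true annual layers.
A: 6777.2 mm over 15499 years gives 6777.2 / 15499 ≈ 0.437 mm/year.
B spans 32616.0 / 0.437 = 74636.16 years ≈ 74636 annual layers.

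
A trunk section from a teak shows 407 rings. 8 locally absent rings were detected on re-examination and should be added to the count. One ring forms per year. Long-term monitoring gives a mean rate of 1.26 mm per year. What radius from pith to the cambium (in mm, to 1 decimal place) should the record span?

522.9 mm

True ring count = 407 + 8 = 415.
Length ≈ 1.26 × 415 = 522.9 mm.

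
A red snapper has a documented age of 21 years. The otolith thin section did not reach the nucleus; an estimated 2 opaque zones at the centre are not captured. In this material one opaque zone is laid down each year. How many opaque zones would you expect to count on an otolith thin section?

One opaque zone per year gives 21 opaque zones over 21 years.
Subtracting the 2 opaque zones not captured gives 21 − 2 = 19 opaque zones in the record.

19 opaque zones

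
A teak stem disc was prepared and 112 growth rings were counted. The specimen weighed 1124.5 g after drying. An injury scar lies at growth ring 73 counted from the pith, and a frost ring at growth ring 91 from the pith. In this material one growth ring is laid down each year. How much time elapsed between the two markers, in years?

Separation: 91 − 73 = 18 growth rings.
One growth ring per year makes the interval 18 years.

18 years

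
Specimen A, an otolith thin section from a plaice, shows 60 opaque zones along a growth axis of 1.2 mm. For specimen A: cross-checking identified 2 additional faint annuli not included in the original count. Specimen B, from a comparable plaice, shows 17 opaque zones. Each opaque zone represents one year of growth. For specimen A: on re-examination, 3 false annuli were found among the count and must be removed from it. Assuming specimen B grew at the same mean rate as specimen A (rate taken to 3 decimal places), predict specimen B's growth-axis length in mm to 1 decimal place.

0.3 mm

Specimen A: true opaque zone count = 60 − 3 + 2 = 59.
A: 1.2 mm over 59 years gives 1.2 / 59 ≈ 0.020 mm per year.
B's length ≈ 0.020 × 17 = 0.3 mm.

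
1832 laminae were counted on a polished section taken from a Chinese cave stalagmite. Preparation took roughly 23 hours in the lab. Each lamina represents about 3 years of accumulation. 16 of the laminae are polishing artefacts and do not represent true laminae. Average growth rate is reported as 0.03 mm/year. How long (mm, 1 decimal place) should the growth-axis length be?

Adjusted count: 1832 − 16 = 1816 laminae.
1816 laminae at 3 years each span 1816 × 3 = 5448 years.
Predicted length = 0.03 mm/year × 5448 years = 163.4 mm.

163.4 mm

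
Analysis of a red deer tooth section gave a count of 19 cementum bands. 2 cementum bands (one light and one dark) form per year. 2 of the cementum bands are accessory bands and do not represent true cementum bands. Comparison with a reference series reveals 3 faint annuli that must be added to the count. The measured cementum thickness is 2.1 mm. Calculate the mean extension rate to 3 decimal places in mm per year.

Adjusted count: 19 − 2 + 3 = 20 cementum bands.
Dividing by 2 cementum bands per year: 20 / 2 = 10 years.
Extension rate ≈ 2.1 / 10 = 0.210 mm per year.

0.210 mm per year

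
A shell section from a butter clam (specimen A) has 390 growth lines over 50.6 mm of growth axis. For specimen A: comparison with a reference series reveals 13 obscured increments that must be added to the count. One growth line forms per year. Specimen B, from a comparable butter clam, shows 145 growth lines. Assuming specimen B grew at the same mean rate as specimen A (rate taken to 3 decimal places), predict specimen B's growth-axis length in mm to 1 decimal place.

Specimen A: correcting the raw count gives 390 + 13 = 403 true growth lines.
A: Extension rate ≈ 50.6 / 403 = 0.126 mm per year.
Length of B = 0.126 × 145 = 18.3 mm.

18.3 mm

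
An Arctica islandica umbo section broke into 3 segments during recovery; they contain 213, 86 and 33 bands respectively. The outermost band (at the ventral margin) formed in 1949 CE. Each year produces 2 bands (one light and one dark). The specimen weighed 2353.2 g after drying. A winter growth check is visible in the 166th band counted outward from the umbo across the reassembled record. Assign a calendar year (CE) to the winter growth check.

Total bands = 213 + 86 + 33 = 332.
The winter growth check sits at band 166 from the umbo, so 332 − 166 = 166 bands formed after it.
166 bands at 2 per year is 166 / 2 = 83 years.
Counting back 83 years from 1949 CE places the winter growth check in 1949 − 83 = 1866 CE.

1866 CE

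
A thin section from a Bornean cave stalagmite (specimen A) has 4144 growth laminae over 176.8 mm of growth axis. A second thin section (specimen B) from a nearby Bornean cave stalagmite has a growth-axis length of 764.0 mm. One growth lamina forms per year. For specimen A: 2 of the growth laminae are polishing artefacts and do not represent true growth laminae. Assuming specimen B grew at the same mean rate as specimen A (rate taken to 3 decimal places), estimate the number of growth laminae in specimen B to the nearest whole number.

17767 growth laminae

Specimen A: after corrections the count is 4144 − 2 = 4142 growth laminae.
A: Extension rate ≈ 176.8 / 4142 = 0.043 mm per year.
Specimen B: 764.0 mm / 0.043 mm per year = 17767.44 years ≈ 17767 growth laminae.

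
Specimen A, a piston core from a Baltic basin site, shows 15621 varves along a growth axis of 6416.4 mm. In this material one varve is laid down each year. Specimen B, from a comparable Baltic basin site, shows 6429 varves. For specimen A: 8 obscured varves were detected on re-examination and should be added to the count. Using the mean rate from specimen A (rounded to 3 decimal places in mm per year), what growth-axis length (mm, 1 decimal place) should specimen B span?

Specimen A: correcting the raw count gives 15621 + 8 = 15629 true varves.
A: Mean rate = 6416.4 mm / 15629 years ≈ 0.411 mm per year.
For B, 0.411 mm/year × 6429 years = 2642.3 mm.

2642.3 mm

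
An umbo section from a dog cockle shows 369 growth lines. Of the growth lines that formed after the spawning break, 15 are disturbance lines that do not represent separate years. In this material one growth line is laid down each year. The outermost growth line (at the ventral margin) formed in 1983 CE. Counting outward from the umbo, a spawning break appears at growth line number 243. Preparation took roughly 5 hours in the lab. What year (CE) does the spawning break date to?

1872 CE

369 − 243 = 126 growth lines lie beyond the spawning break toward the ventral margin.
126 − 15 false = 111 true growth lines after the spawning break.
The growth line at the ventral margin is 1983 CE, so the spawning break dates to 1983 − 111 = 1872 CE.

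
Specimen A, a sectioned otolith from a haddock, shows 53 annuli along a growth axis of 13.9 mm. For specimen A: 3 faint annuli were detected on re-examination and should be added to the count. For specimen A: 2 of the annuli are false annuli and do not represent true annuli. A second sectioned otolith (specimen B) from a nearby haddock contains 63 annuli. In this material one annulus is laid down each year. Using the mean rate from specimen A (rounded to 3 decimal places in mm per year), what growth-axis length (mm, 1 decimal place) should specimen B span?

16.2 mm

Specimen A: correcting the raw count gives 53 − 2 + 3 = 54 true annuli.
A: Mean rate = 13.9 mm / 54 years ≈ 0.257 mm/year.
Length of B = 0.257 × 63 = 16.2 mm.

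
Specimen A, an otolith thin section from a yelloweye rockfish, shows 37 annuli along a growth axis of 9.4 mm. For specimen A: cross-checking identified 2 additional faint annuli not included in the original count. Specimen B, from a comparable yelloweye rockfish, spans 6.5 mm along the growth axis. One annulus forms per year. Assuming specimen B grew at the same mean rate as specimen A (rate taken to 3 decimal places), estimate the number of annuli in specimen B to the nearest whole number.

Specimen A: correcting the raw count gives 37 + 2 = 39 true annuli.
A: 9.4 mm over 39 years gives 9.4 / 39 ≈ 0.241 mm/year.
For B, 6.5 / 0.241 = 26.97 years ≈ 27 annuli.

27 annuli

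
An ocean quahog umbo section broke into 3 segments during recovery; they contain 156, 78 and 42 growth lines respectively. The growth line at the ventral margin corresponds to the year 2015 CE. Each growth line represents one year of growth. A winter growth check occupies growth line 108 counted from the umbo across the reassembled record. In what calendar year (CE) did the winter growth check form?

1847 CE

Total growth lines = 156 + 78 + 42 = 276.
Between growth line 108 and the ventral margin there are 276 − 108 = 168 growth lines.
2015 − 168 = 1847 CE.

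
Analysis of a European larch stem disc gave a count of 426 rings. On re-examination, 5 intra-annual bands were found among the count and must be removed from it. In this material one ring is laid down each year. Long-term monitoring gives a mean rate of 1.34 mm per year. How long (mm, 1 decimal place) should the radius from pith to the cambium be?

Correcting the raw count gives 426 − 5 = 421 true rings.
Length ≈ 1.34 × 421 = 564.1 mm.

564.1 mm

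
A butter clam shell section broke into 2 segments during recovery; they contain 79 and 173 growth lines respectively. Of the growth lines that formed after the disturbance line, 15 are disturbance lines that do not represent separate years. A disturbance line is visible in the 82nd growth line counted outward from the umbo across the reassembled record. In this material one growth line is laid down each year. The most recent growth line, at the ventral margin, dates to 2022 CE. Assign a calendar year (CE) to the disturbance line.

Total growth lines = 79 + 173 = 252.
The disturbance line sits at growth line 82 from the umbo, so 252 − 82 = 170 growth lines formed after it.
Excluding 15 false growth lines: 170 − 15 = 155.
2022 − 155 = 1867 CE.

1867 CE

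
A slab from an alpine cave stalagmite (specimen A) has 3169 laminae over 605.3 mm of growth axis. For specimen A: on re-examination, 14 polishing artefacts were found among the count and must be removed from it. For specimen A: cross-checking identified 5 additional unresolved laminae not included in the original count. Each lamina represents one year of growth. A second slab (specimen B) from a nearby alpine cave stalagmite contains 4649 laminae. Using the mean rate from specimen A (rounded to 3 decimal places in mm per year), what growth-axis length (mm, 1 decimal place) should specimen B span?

Specimen A: correcting the raw count gives 3169 − 14 + 5 = 3160 true laminae.
A: Mean rate = 605.3 mm / 3160 years ≈ 0.192 mm/yr.
For B, 0.192 mm/year × 4649 years = 892.6 mm.

892.6 mm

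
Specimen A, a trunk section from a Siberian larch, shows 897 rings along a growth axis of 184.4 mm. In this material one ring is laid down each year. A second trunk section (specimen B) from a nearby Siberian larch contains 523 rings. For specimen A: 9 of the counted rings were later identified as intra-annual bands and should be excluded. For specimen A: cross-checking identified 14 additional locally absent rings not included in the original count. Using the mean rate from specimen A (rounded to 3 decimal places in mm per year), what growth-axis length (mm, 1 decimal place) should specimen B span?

Specimen A: after corrections the count is 897 − 9 + 14 = 902 rings.
A: 184.4 mm over 902 years gives 184.4 / 902 ≈ 0.204 mm/yr.
B's length ≈ 0.204 × 523 = 106.7 mm.

106.7 mm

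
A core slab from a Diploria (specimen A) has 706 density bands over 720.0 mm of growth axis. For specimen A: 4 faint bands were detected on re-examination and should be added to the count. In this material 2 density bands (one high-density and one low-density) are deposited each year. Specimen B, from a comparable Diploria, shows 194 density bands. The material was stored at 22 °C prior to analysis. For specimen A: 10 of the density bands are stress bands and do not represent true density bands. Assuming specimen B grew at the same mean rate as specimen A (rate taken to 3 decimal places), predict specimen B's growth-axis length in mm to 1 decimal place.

199.5 mm

Specimen A: true density band count = 706 − 10 + 4 = 700.
Specimen A: 700 density bands at 2 per year is 700 / 2 = 350 years.
A: 720.0 mm over 350 years gives 720.0 / 350 ≈ 2.057 mm/yr.
Specimen B: 194 density bands at 2 per year is 194 / 2 = 97 years. For B, 2.057 mm/year × 97 years = 199.5 mm.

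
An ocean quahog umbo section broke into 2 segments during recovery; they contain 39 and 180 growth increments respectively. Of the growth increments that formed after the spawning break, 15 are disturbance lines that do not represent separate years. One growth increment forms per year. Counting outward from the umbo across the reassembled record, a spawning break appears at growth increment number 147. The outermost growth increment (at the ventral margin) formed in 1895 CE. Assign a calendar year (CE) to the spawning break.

1838 CE

Total growth increments = 39 + 180 = 219.
The spawning break sits at growth increment 147 from the umbo, so 219 − 147 = 72 growth increments formed after it.
Excluding 15 false growth increments: 72 − 15 = 57.
Counting back 57 years from 1895 CE places the spawning break in 1895 − 57 = 1838 CE.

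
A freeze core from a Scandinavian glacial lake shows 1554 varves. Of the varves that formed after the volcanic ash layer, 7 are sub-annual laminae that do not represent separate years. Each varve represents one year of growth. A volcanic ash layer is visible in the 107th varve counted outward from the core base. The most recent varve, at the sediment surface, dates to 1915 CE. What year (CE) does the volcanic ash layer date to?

The volcanic ash layer sits at varve 107 from the core base, so 1554 − 107 = 1447 varves formed after it.
1447 − 7 false = 1440 true varves after the volcanic ash layer.
Counting back 1440 years from 1915 CE places the volcanic ash layer in 1915 − 1440 = 475 CE.

475 CE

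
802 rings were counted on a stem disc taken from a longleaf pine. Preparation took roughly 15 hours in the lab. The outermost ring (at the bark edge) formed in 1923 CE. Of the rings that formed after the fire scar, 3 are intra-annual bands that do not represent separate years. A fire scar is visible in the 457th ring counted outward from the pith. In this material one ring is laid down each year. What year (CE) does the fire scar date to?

Between ring 457 and the bark edge there are 802 − 457 = 345 rings.
Removing the 3 false rings leaves 345 − 3 = 342 true rings beyond the fire scar.
1923 − 342 = 1581 CE.

1581 CE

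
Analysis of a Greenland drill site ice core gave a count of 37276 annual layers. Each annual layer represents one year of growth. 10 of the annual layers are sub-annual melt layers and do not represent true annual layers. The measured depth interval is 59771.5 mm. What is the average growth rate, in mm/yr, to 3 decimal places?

Correcting the raw count gives 37276 − 10 = 37266 true annual layers.
59771.5 mm over 37266 years gives 59771.5 / 37266 ≈ 1.604 mm/yr.

1.604 mm/yr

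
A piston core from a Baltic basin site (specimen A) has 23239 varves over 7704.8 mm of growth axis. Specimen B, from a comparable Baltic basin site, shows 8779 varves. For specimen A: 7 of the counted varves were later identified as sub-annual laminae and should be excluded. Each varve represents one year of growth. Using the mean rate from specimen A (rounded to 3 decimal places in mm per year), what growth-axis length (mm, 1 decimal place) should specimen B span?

Specimen A: true varve count = 23239 − 7 = 23232.
A: 7704.8 mm over 23232 years gives 7704.8 / 23232 ≈ 0.332 mm per year.
For B, 0.332 mm/year × 8779 years = 2914.6 mm.

2914.6 mm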